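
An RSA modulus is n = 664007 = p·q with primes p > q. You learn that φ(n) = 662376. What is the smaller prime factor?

773

φ(n) = (p−1)(q−1) = n − (p+q) + 1, so p + q = 664007 − 662376 + 1 = 1632.
p and q are the roots of t² − 1632t + 664007 = 0.
Discriminant: 1632² − 4·664007 = 2663424 − 2656028 = 7396; √7396 = 86.
q = (1632 − 86)/2 = 773, p = (1632 + 86)/2 = 859.
Check: 773 · 859 = 664007.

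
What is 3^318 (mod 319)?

5

3^1 ≡ 3 (mod 319)
3^2 ≡ 3^2 = 9 ≡ 9 (mod 319)
3^4 ≡ 9^2 = 81 ≡ 81 (mod 319)
3^8 ≡ 81^2 = 6561 ≡ 181 (mod 319)
3^16 ≡ 181^2 = 32761 ≡ 223 (mod 319)
3^32 ≡ 223^2 = 49729 ≡ 284 (mod 319)
3^64 ≡ 284^2 = 80656 ≡ 268 (mod 319)
3^128 ≡ 268^2 = 71824 ≡ 49 (mod 319)
3^256 ≡ 49^2 = 2401 ≡ 168 (mod 319)
318 = 256 + 32 + 16 + 8 + 4 + 2 in binary powers of 2.
So 3^318 ≡ 168 · 284 · 223 · 181 · 81 · 9 ≡ 5 (mod 319).
Since 5 ≠ 1, base 3 is a Fermat witness: 319 is composite.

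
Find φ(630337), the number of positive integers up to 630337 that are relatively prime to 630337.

605472

Factor: 630337 = 43 · 107 · 137.
φ(630337) = (43−1) · (107−1) · (137−1) = 42 · 106 · 136 = 605472.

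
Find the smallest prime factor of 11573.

71

11573 is odd.
Digit sum 17, not divisible by 3.
Ends in 3: not divisible by 5.
7: 11573 = 7·1653 + 2
11: 11573 = 11·1052 + 1
13: 11573 = 13·890 + 3
17: 11573 = 17·680 + 13
19: 11573 = 19·609 + 2
23: 11573 = 23·503 + 4
29: 11573 = 29·399 + 2
31: 11573 = 31·373 + 10
37: 11573 = 37·312 + 29
41: 11573 = 41·282 + 11
43: 11573 = 43·269 + 6
47: 11573 = 47·246 + 11
53: 11573 = 53·218 + 19
59: 11573 = 59·196 + 9
61: 11573 = 61·189 + 44
67: 11573 = 67·172 + 49
71: 11573 = 71·163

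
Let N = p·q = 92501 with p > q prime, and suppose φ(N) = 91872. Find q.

φ(n) = (p−1)(q−1) = n − (p+q) + 1, so p + q = 92501 − 91872 + 1 = 630.
p and q are the roots of t² − 630t + 92501 = 0.
Discriminant: 630² − 4·92501 = 396900 − 370004 = 26896; √26896 = 164.
q = (630 − 164)/2 = 233, p = (630 + 164)/2 = 397.
Check: 233 · 397 = 92501.

233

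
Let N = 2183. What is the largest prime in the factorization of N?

59

2183 = 37 · 59
59 is prime.
So 2183 = 37 · 59; the largest prime factor is 59.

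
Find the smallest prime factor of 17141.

61

17141 is odd.
Digit sum 14, not divisible by 3.
Ends in 1: not divisible by 5.
7: 17141 = 7·2448 + 5
11: 17141 = 11·1558 + 3
13: 17141 = 13·1318 + 7
17: 17141 = 17·1008 + 5
19: 17141 = 19·902 + 3
23: 17141 = 23·745 + 6
29: 17141 = 29·591 + 2
31: 17141 = 31·552 + 29
37: 17141 = 37·463 + 10
41: 17141 = 41·418 + 3
43: 17141 = 43·398 + 27
47: 17141 = 47·364 + 33
53: 17141 = 53·323 + 22
59: 17141 = 59·290 + 31
61: 17141 = 61·281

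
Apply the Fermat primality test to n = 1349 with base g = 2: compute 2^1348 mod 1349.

651

2^1 ≡ 2 (mod 1349)
2^2 ≡ 2^2 = 4 ≡ 4 (mod 1349)
2^4 ≡ 4^2 = 16 ≡ 16 (mod 1349)
2^8 ≡ 16^2 = 256 ≡ 256 (mod 1349)
2^16 ≡ 256^2 = 65536 ≡ 784 (mod 1349)
2^32 ≡ 784^2 = 614656 ≡ 861 (mod 1349)
2^64 ≡ 861^2 = 741321 ≡ 720 (mod 1349)
2^128 ≡ 720^2 = 518400 ≡ 384 (mod 1349)
2^256 ≡ 384^2 = 147456 ≡ 415 (mod 1349)
2^512 ≡ 415^2 = 172225 ≡ 902 (mod 1349)
2^1024 ≡ 902^2 = 813604 ≡ 157 (mod 1349)
1348 = 1024 + 256 + 64 + 4 in binary powers of 2.
So 2^1348 ≡ 157 · 415 · 720 · 16 ≡ 651 (mod 1349).
Since 651 ≠ 1, base 2 is a Fermat witness: 1349 is composite.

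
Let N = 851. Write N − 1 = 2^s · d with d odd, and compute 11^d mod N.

582

851 − 1 = 850 = 2^1 · 425, so d = 425.
11^1 ≡ 11 (mod 851)
11^2 ≡ 11^2 = 121 ≡ 121 (mod 851)
11^4 ≡ 121^2 = 14641 ≡ 174 (mod 851)
11^8 ≡ 174^2 = 30276 ≡ 491 (mod 851)
11^16 ≡ 491^2 = 241081 ≡ 248 (mod 851)
11^32 ≡ 248^2 = 61504 ≡ 232 (mod 851)
11^64 ≡ 232^2 = 53824 ≡ 211 (mod 851)
11^128 ≡ 211^2 = 44521 ≡ 269 (mod 851)
11^256 ≡ 269^2 = 72361 ≡ 26 (mod 851)
425 = 256 + 128 + 32 + 8 + 1 in binary powers of 2.
So 11^425 ≡ 26 · 269 · 232 · 491 · 11 ≡ 582 (mod 851).
Squaring chain: 582; never reaches −1, so base 11 is a Miller–Rabin witness that 851 is composite.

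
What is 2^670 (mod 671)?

2^1 ≡ 2 (mod 671)
2^2 ≡ 2^2 = 4 ≡ 4 (mod 671)
2^4 ≡ 4^2 = 16 ≡ 16 (mod 671)
2^8 ≡ 16^2 = 256 ≡ 256 (mod 671)
2^16 ≡ 256^2 = 65536 ≡ 449 (mod 671)
2^32 ≡ 449^2 = 201601 ≡ 301 (mod 671)
2^64 ≡ 301^2 = 90601 ≡ 16 (mod 671)
2^128 ≡ 16^2 = 256 ≡ 256 (mod 671)
2^256 ≡ 256^2 = 65536 ≡ 449 (mod 671)
2^512 ≡ 449^2 = 201601 ≡ 301 (mod 671)
670 = 512 + 128 + 16 + 8 + 4 + 2 in binary powers of 2.
So 2^670 ≡ 301 · 256 · 449 · 256 · 16 · 4 ≡ 353 (mod 671).
Since 353 ≠ 1, base 2 is a Fermat witness: 671 is composite.

353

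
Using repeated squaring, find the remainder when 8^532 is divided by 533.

8^1 ≡ 8 (mod 533)
8^2 ≡ 8^2 = 64 ≡ 64 (mod 533)
8^4 ≡ 64^2 = 4096 ≡ 365 (mod 533)
8^8 ≡ 365^2 = 133225 ≡ 508 (mod 533)
8^16 ≡ 508^2 = 258064 ≡ 92 (mod 533)
8^32 ≡ 92^2 = 8464 ≡ 469 (mod 533)
8^64 ≡ 469^2 = 219961 ≡ 365 (mod 533)
8^128 ≡ 365^2 = 133225 ≡ 508 (mod 533)
8^256 ≡ 508^2 = 258064 ≡ 92 (mod 533)
8^512 ≡ 92^2 = 8464 ≡ 469 (mod 533)
532 = 512 + 16 + 4 in binary powers of 2.
So 8^532 ≡ 469 · 92 · 365 ≡ 469 (mod 533).
Since 469 ≠ 1, base 8 is a Fermat witness: 533 is composite.

469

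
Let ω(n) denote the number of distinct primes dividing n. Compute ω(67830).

6

67830 = 2 · 33915
33915 = 3 · 11305
11305 = 5 · 2261
2261 = 7 · 323
323 = 17 · 19
67830 = 2 · 3 · 5 · 7 · 17 · 19, which has 6 distinct prime factors.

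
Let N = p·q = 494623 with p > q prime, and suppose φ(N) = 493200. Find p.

φ(n) = (p−1)(q−1) = n − (p+q) + 1, so p + q = 494623 − 493200 + 1 = 1424.
p and q are the roots of t² − 1424t + 494623 = 0.
Discriminant: 1424² − 4·494623 = 2027776 − 1978492 = 49284; √49284 = 222.
q = (1424 − 222)/2 = 601, p = (1424 + 222)/2 = 823.
Check: 601 · 823 = 494623.

823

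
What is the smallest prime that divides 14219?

14219 is odd.
Digit sum 17, not divisible by 3.
Ends in 9: not divisible by 5.
7: 14219 = 7·2031 + 2
11: 14219 = 11·1292 + 7
13: 14219 = 13·1093 + 10
17: 14219 = 17·836 + 7
19: 14219 = 19·748 + 7
23: 14219 = 23·618 + 5
29: 14219 = 29·490 + 9
31: 14219 = 31·458 + 21
37: 14219 = 37·384 + 11
41: 14219 = 41·346 + 33
43: 14219 = 43·330 + 29
47: 14219 = 47·302 + 25
53: 14219 = 53·268 + 15
59: 14219 = 59·241

59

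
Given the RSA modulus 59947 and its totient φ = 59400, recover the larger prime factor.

φ(n) = (p−1)(q−1) = n − (p+q) + 1, so p + q = 59947 − 59400 + 1 = 548.
p and q are the roots of t² − 548t + 59947 = 0.
Discriminant: 548² − 4·59947 = 300304 − 239788 = 60516; √60516 = 246.
q = (548 − 246)/2 = 151, p = (548 + 246)/2 = 397.
Check: 151 · 397 = 59947.

397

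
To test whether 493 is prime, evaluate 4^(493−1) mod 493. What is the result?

103

4^1 ≡ 4 (mod 493)
4^2 ≡ 4^2 = 16 ≡ 16 (mod 493)
4^4 ≡ 16^2 = 256 ≡ 256 (mod 493)
4^8 ≡ 256^2 = 65536 ≡ 460 (mod 493)
4^16 ≡ 460^2 = 211600 ≡ 103 (mod 493)
4^32 ≡ 103^2 = 10609 ≡ 256 (mod 493)
4^64 ≡ 256^2 = 65536 ≡ 460 (mod 493)
4^128 ≡ 460^2 = 211600 ≡ 103 (mod 493)
4^256 ≡ 103^2 = 10609 ≡ 256 (mod 493)
492 = 256 + 128 + 64 + 32 + 8 + 4 in binary powers of 2.
So 4^492 ≡ 256 · 103 · 460 · 256 · 460 · 256 ≡ 103 (mod 493).
Since 103 ≠ 1, base 4 is a Fermat witness: 493 is composite.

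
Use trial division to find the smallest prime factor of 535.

535 is odd.
Digit sum 13, not divisible by 3.
Ends in 5: divisible by 5.

5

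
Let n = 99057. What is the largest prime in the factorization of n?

99057 = 3 · 33019
33019 = 7 · 4717
4717 = 53 · 89
89 is prime.
So 99057 = 3 · 7 · 53 · 89; the largest prime factor is 89.

89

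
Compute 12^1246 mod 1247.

608

12^1 ≡ 12 (mod 1247)
12^2 ≡ 12^2 = 144 ≡ 144 (mod 1247)
12^4 ≡ 144^2 = 20736 ≡ 784 (mod 1247)
12^8 ≡ 784^2 = 614656 ≡ 1132 (mod 1247)
12^16 ≡ 1132^2 = 1281424 ≡ 755 (mod 1247)
12^32 ≡ 755^2 = 570025 ≡ 146 (mod 1247)
12^64 ≡ 146^2 = 21316 ≡ 117 (mod 1247)
12^128 ≡ 117^2 = 13689 ≡ 1219 (mod 1247)
12^256 ≡ 1219^2 = 1485961 ≡ 784 (mod 1247)
12^512 ≡ 784^2 = 614656 ≡ 1132 (mod 1247)
12^1024 ≡ 1132^2 = 1281424 ≡ 755 (mod 1247)
1246 = 1024 + 128 + 64 + 16 + 8 + 4 + 2 in binary powers of 2.
So 12^1246 ≡ 755 · 1219 · 117 · 755 · 1132 · 784 · 144 ≡ 608 (mod 1247).
Since 608 ≠ 1, base 12 is a Fermat witness: 1247 is composite.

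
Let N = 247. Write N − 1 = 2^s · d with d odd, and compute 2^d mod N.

164

247 − 1 = 246 = 2^1 · 123, so d = 123.
2^1 ≡ 2 (mod 247)
2^2 ≡ 2^2 = 4 ≡ 4 (mod 247)
2^4 ≡ 4^2 = 16 ≡ 16 (mod 247)
2^8 ≡ 16^2 = 256 ≡ 9 (mod 247)
2^16 ≡ 9^2 = 81 ≡ 81 (mod 247)
2^32 ≡ 81^2 = 6561 ≡ 139 (mod 247)
2^64 ≡ 139^2 = 19321 ≡ 55 (mod 247)
123 = 64 + 32 + 16 + 8 + 2 + 1 in binary powers of 2.
So 2^123 ≡ 55 · 139 · 81 · 9 · 4 · 2 ≡ 164 (mod 247).
Squaring chain: 164; never reaches −1, so base 2 is a Miller–Rabin witness that 247 is composite.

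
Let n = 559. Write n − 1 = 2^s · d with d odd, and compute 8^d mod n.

70

559 − 1 = 558 = 2^1 · 279, so d = 279.
8^1 ≡ 8 (mod 559)
8^2 ≡ 8^2 = 64 ≡ 64 (mod 559)
8^4 ≡ 64^2 = 4096 ≡ 183 (mod 559)
8^8 ≡ 183^2 = 33489 ≡ 508 (mod 559)
8^16 ≡ 508^2 = 258064 ≡ 365 (mod 559)
8^32 ≡ 365^2 = 133225 ≡ 183 (mod 559)
8^64 ≡ 183^2 = 33489 ≡ 508 (mod 559)
8^128 ≡ 508^2 = 258064 ≡ 365 (mod 559)
8^256 ≡ 365^2 = 133225 ≡ 183 (mod 559)
279 = 256 + 16 + 4 + 2 + 1 in binary powers of 2.
So 8^279 ≡ 183 · 365 · 183 · 64 · 8 ≡ 70 (mod 559).
Squaring chain: 70; never reaches −1, so base 8 is a Miller–Rabin witness that 559 is composite.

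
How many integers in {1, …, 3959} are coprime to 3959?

Factor: 3959 = 37 · 107.
φ(3959) = (37−1) · (107−1) = 36 · 106 = 3816.

3816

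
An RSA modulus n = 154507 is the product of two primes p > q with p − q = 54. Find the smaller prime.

367

Since p = q + 54, we have 154507 = q(q + 54), so q² + 54q − 154507 = 0.
Discriminant: 54² + 4·154507 = 2916 + 618028 = 620944; √620944 = 788.
q = (−54 + 788)/2 = 367, and p = q + 54 = 421.
Check: 367 · 421 = 154507.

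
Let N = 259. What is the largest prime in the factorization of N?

259 = 7 · 37
37 is prime.
So 259 = 7 · 37; the largest prime factor is 37.

37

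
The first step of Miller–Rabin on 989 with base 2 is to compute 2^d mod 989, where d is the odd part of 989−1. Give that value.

989 − 1 = 988 = 2^2 · 247, so d = 247.
2^1 ≡ 2 (mod 989)
2^2 ≡ 2^2 = 4 ≡ 4 (mod 989)
2^4 ≡ 4^2 = 16 ≡ 16 (mod 989)
2^8 ≡ 16^2 = 256 ≡ 256 (mod 989)
2^16 ≡ 256^2 = 65536 ≡ 262 (mod 989)
2^32 ≡ 262^2 = 68644 ≡ 403 (mod 989)
2^64 ≡ 403^2 = 162409 ≡ 213 (mod 989)
2^128 ≡ 213^2 = 45369 ≡ 864 (mod 989)
247 = 128 + 64 + 32 + 16 + 4 + 2 + 1 in binary powers of 2.
So 2^247 ≡ 864 · 213 · 403 · 262 · 16 · 4 · 2 ≡ 469 (mod 989).
Squaring chain: 469 → 403; never reaches −1, so base 2 is a Miller–Rabin witness that 989 is composite.

469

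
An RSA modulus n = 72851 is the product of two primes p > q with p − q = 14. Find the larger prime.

277

Since p = q + 14, we have 72851 = q(q + 14), so q² + 14q − 72851 = 0.
Discriminant: 14² + 4·72851 = 196 + 291404 = 291600; √291600 = 540.
q = (−14 + 540)/2 = 263, and p = q + 14 = 277.
Check: 263 · 277 = 72851.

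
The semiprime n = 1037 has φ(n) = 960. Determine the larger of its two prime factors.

61

φ(n) = (p−1)(q−1) = n − (p+q) + 1, so p + q = 1037 − 960 + 1 = 78.
p and q are the roots of t² − 78t + 1037 = 0.
Discriminant: 78² − 4·1037 = 6084 − 4148 = 1936; √1936 = 44.
q = (78 − 44)/2 = 17, p = (78 + 44)/2 = 61.
Check: 17 · 61 = 1037.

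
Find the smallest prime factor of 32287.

32287 is odd.
Digit sum 22, not divisible by 3.
Ends in 7: not divisible by 5.
7: 32287 = 7·4612 + 3
11: 32287 = 11·2935 + 2
13: 32287 = 13·2483 + 8
17: 32287 = 17·1899 + 4
19: 32287 = 19·1699 + 6
23: 32287 = 23·1403 + 18
29: 32287 = 29·1113 + 10
31: 32287 = 31·1041 + 16
37: 32287 = 37·872 + 23
41: 32287 = 41·787 + 20
43: 32287 = 43·750 + 37
47: 32287 = 47·686 + 45
53: 32287 = 53·609 + 10
59: 32287 = 59·547 + 14
61: 32287 = 61·529 + 18
67: 32287 = 67·481 + 60
71: 32287 = 71·454 + 53
73: 32287 = 73·442 + 21
79: 32287 = 79·408 + 55
83: 32287 = 83·389

83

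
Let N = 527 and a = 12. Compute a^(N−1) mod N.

12^1 ≡ 12 (mod 527)
12^2 ≡ 12^2 = 144 ≡ 144 (mod 527)
12^4 ≡ 144^2 = 20736 ≡ 183 (mod 527)
12^8 ≡ 183^2 = 33489 ≡ 288 (mod 527)
12^16 ≡ 288^2 = 82944 ≡ 205 (mod 527)
12^32 ≡ 205^2 = 42025 ≡ 392 (mod 527)
12^64 ≡ 392^2 = 153664 ≡ 307 (mod 527)
12^128 ≡ 307^2 = 94249 ≡ 443 (mod 527)
12^256 ≡ 443^2 = 196249 ≡ 205 (mod 527)
12^512 ≡ 205^2 = 42025 ≡ 392 (mod 527)
526 = 512 + 8 + 4 + 2 in binary powers of 2.
So 12^526 ≡ 392 · 288 · 183 · 144 ≡ 236 (mod 527).
Since 236 ≠ 1, base 12 is a Fermat witness: 527 is composite.

236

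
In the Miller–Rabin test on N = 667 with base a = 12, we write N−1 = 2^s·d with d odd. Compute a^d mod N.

667 − 1 = 666 = 2^1 · 333, so d = 333.
12^1 ≡ 12 (mod 667)
12^2 ≡ 12^2 = 144 ≡ 144 (mod 667)
12^4 ≡ 144^2 = 20736 ≡ 59 (mod 667)
12^8 ≡ 59^2 = 3481 ≡ 146 (mod 667)
12^16 ≡ 146^2 = 21316 ≡ 639 (mod 667)
12^32 ≡ 639^2 = 408321 ≡ 117 (mod 667)
12^64 ≡ 117^2 = 13689 ≡ 349 (mod 667)
12^128 ≡ 349^2 = 121801 ≡ 407 (mod 667)
12^256 ≡ 407^2 = 165649 ≡ 233 (mod 667)
333 = 256 + 64 + 8 + 4 + 1 in binary powers of 2.
So 12^333 ≡ 233 · 349 · 146 · 59 · 12 ≡ 302 (mod 667).
Squaring chain: 302; never reaches −1, so base 12 is a Miller–Rabin witness that 667 is composite.

302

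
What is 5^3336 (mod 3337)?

1922

5^1 ≡ 5 (mod 3337)
5^2 ≡ 5^2 = 25 ≡ 25 (mod 3337)
5^4 ≡ 25^2 = 625 ≡ 625 (mod 3337)
5^8 ≡ 625^2 = 390625 ≡ 196 (mod 3337)
5^16 ≡ 196^2 = 38416 ≡ 1709 (mod 3337)
5^32 ≡ 1709^2 = 2920681 ≡ 806 (mod 3337)
5^64 ≡ 806^2 = 649636 ≡ 2258 (mod 3337)
5^128 ≡ 2258^2 = 5098564 ≡ 2965 (mod 3337)
5^256 ≡ 2965^2 = 8791225 ≡ 1567 (mod 3337)
5^512 ≡ 1567^2 = 2455489 ≡ 2794 (mod 3337)
5^1024 ≡ 2794^2 = 7806436 ≡ 1193 (mod 3337)
5^2048 ≡ 1193^2 = 1423249 ≡ 1687 (mod 3337)
3336 = 2048 + 1024 + 256 + 8 in binary powers of 2.
So 5^3336 ≡ 1687 · 1193 · 1567 · 196 ≡ 1922 (mod 3337).
Since 1922 ≠ 1, base 5 is a Fermat witness: 3337 is composite.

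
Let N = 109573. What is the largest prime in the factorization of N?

79

109573 = 19 · 5767
5767 = 73 · 79
79 is prime.
So 109573 = 19 · 73 · 79; the largest prime factor is 79.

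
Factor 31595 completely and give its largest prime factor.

31595 = 5 · 6319
6319 = 71 · 89
89 is prime.
So 31595 = 5 · 71 · 89; the largest prime factor is 89.

89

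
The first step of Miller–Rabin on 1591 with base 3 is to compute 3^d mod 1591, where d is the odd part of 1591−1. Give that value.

1470

1591 − 1 = 1590 = 2^1 · 795, so d = 795.
3^1 ≡ 3 (mod 1591)
3^2 ≡ 3^2 = 9 ≡ 9 (mod 1591)
3^4 ≡ 9^2 = 81 ≡ 81 (mod 1591)
3^8 ≡ 81^2 = 6561 ≡ 197 (mod 1591)
3^16 ≡ 197^2 = 38809 ≡ 625 (mod 1591)
3^32 ≡ 625^2 = 390625 ≡ 830 (mod 1591)
3^64 ≡ 830^2 = 688900 ≡ 1588 (mod 1591)
3^128 ≡ 1588^2 = 2521744 ≡ 9 (mod 1591)
3^256 ≡ 9^2 = 81 ≡ 81 (mod 1591)
3^512 ≡ 81^2 = 6561 ≡ 197 (mod 1591)
795 = 512 + 256 + 16 + 8 + 2 + 1 in binary powers of 2.
So 3^795 ≡ 197 · 81 · 625 · 197 · 9 · 3 ≡ 1470 (mod 1591).
Squaring chain: 1470; never reaches −1, so base 3 is a Miller–Rabin witness that 1591 is composite.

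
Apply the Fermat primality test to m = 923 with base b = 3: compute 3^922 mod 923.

432

3^1 ≡ 3 (mod 923)
3^2 ≡ 3^2 = 9 ≡ 9 (mod 923)
3^4 ≡ 9^2 = 81 ≡ 81 (mod 923)
3^8 ≡ 81^2 = 6561 ≡ 100 (mod 923)
3^16 ≡ 100^2 = 10000 ≡ 770 (mod 923)
3^32 ≡ 770^2 = 592900 ≡ 334 (mod 923)
3^64 ≡ 334^2 = 111556 ≡ 796 (mod 923)
3^128 ≡ 796^2 = 633616 ≡ 438 (mod 923)
3^256 ≡ 438^2 = 191844 ≡ 783 (mod 923)
3^512 ≡ 783^2 = 613089 ≡ 217 (mod 923)
922 = 512 + 256 + 128 + 16 + 8 + 2 in binary powers of 2.
So 3^922 ≡ 217 · 783 · 438 · 770 · 100 · 9 ≡ 432 (mod 923).
Since 432 ≠ 1, base 3 is a Fermat witness: 923 is composite.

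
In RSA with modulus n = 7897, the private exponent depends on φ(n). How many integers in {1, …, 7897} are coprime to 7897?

Factor: 7897 = 53 · 149.
φ(7897) = (53−1) · (149−1) = 52 · 148 = 7696.

7696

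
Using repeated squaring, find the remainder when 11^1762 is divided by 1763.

1392

11^1 ≡ 11 (mod 1763)
11^2 ≡ 11^2 = 121 ≡ 121 (mod 1763)
11^4 ≡ 121^2 = 14641 ≡ 537 (mod 1763)
11^8 ≡ 537^2 = 288369 ≡ 1000 (mod 1763)
11^16 ≡ 1000^2 = 1000000 ≡ 379 (mod 1763)
11^32 ≡ 379^2 = 143641 ≡ 838 (mod 1763)
11^64 ≡ 838^2 = 702244 ≡ 570 (mod 1763)
11^128 ≡ 570^2 = 324900 ≡ 508 (mod 1763)
11^256 ≡ 508^2 = 258064 ≡ 666 (mod 1763)
11^512 ≡ 666^2 = 443556 ≡ 1043 (mod 1763)
11^1024 ≡ 1043^2 = 1087849 ≡ 78 (mod 1763)
1762 = 1024 + 512 + 128 + 64 + 32 + 2 in binary powers of 2.
So 11^1762 ≡ 78 · 1043 · 508 · 570 · 838 · 121 ≡ 1392 (mod 1763).
Since 1392 ≠ 1, base 11 is a Fermat witness: 1763 is composite.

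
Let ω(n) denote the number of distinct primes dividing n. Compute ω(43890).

6

43890 = 2 · 21945
21945 = 3 · 7315
7315 = 5 · 1463
1463 = 7 · 209
209 = 11 · 19
43890 = 2 · 3 · 5 · 7 · 11 · 19, which has 6 distinct prime factors.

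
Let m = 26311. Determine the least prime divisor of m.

83

26311 is odd.
Digit sum 13, not divisible by 3.
Ends in 1: not divisible by 5.
7: 26311 = 7·3758 + 5
11: 26311 = 11·2391 + 10
13: 26311 = 13·2023 + 12
17: 26311 = 17·1547 + 12
19: 26311 = 19·1384 + 15
23: 26311 = 23·1143 + 22
29: 26311 = 29·907 + 8
31: 26311 = 31·848 + 23
37: 26311 = 37·711 + 4
41: 26311 = 41·641 + 30
43: 26311 = 43·611 + 38
47: 26311 = 47·559 + 38
53: 26311 = 53·496 + 23
59: 26311 = 59·445 + 56
61: 26311 = 61·431 + 20
67: 26311 = 67·392 + 47
71: 26311 = 71·370 + 41
73: 26311 = 73·360 + 31
79: 26311 = 79·333 + 4
83: 26311 = 83·317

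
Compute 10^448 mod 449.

1

10^1 ≡ 10 (mod 449)
10^2 ≡ 10^2 = 100 ≡ 100 (mod 449)
10^4 ≡ 100^2 = 10000 ≡ 122 (mod 449)
10^8 ≡ 122^2 = 14884 ≡ 67 (mod 449)
10^16 ≡ 67^2 = 4489 ≡ 448 (mod 449)
10^32 ≡ 448^2 = 200704 ≡ 1 (mod 449)
10^64 ≡ 1^2 = 1 ≡ 1 (mod 449)
10^128 ≡ 1^2 = 1 ≡ 1 (mod 449)
10^256 ≡ 1^2 = 1 ≡ 1 (mod 449)
448 = 256 + 128 + 64 in binary powers of 2.
So 10^448 ≡ 1 · 1 · 1 ≡ 1 (mod 449).
Since the result is 1, base 10 gives no evidence that 449 is composite.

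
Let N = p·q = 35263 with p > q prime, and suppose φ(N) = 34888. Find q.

φ(n) = (p−1)(q−1) = n − (p+q) + 1, so p + q = 35263 − 34888 + 1 = 376.
p and q are the roots of t² − 376t + 35263 = 0.
Discriminant: 376² − 4·35263 = 141376 − 141052 = 324; √324 = 18.
q = (376 − 18)/2 = 179, p = (376 + 18)/2 = 197.
Check: 179 · 197 = 35263.

179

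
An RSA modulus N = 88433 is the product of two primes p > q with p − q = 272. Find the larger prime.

Since p = q + 272, we have 88433 = q(q + 272), so q² + 272q − 88433 = 0.
Discriminant: 272² + 4·88433 = 73984 + 353732 = 427716; √427716 = 654.
q = (−272 + 654)/2 = 191, and p = q + 272 = 463.
Check: 191 · 463 = 88433.

463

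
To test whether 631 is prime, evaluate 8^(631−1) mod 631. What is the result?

1

8^1 ≡ 8 (mod 631)
8^2 ≡ 8^2 = 64 ≡ 64 (mod 631)
8^4 ≡ 64^2 = 4096 ≡ 310 (mod 631)
8^8 ≡ 310^2 = 96100 ≡ 188 (mod 631)
8^16 ≡ 188^2 = 35344 ≡ 8 (mod 631)
8^32 ≡ 8^2 = 64 ≡ 64 (mod 631)
8^64 ≡ 64^2 = 4096 ≡ 310 (mod 631)
8^128 ≡ 310^2 = 96100 ≡ 188 (mod 631)
8^256 ≡ 188^2 = 35344 ≡ 8 (mod 631)
8^512 ≡ 8^2 = 64 ≡ 64 (mod 631)
630 = 512 + 64 + 32 + 16 + 4 + 2 in binary powers of 2.
So 8^630 ≡ 64 · 310 · 64 · 8 · 310 · 64 ≡ 1 (mod 631).
Since the result is 1, base 8 gives no evidence that 631 is composite.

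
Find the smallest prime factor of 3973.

3973 is odd.
Digit sum 22, not divisible by 3.
Ends in 3: not divisible by 5.
7: 3973 = 7·567 + 4
11: 3973 = 11·361 + 2
13: 3973 = 13·305 + 8
17: 3973 = 17·233 + 12
19: 3973 = 19·209 + 2
23: 3973 = 23·172 + 17
29: 3973 = 29·137

29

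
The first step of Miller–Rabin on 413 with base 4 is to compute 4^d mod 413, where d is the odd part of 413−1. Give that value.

228

413 − 1 = 412 = 2^2 · 103, so d = 103.
4^1 ≡ 4 (mod 413)
4^2 ≡ 4^2 = 16 ≡ 16 (mod 413)
4^4 ≡ 16^2 = 256 ≡ 256 (mod 413)
4^8 ≡ 256^2 = 65536 ≡ 282 (mod 413)
4^16 ≡ 282^2 = 79524 ≡ 228 (mod 413)
4^32 ≡ 228^2 = 51984 ≡ 359 (mod 413)
4^64 ≡ 359^2 = 128881 ≡ 25 (mod 413)
103 = 64 + 32 + 4 + 2 + 1 in binary powers of 2.
So 4^103 ≡ 25 · 359 · 256 · 16 · 4 ≡ 228 (mod 413).
Squaring chain: 228 → 359; never reaches −1, so base 4 is a Miller–Rabin witness that 413 is composite.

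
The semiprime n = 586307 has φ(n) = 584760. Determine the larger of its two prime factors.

φ(n) = (p−1)(q−1) = n − (p+q) + 1, so p + q = 586307 − 584760 + 1 = 1548.
p and q are the roots of t² − 1548t + 586307 = 0.
Discriminant: 1548² − 4·586307 = 2396304 − 2345228 = 51076; √51076 = 226.
q = (1548 − 226)/2 = 661, p = (1548 + 226)/2 = 887.
Check: 661 · 887 = 586307.

887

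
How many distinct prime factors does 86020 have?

86020 = 2^2 · 21505
21505 = 5 · 4301
4301 = 11 · 391
391 = 17 · 23
86020 = 2^2 · 5 · 11 · 17 · 23, which has 5 distinct prime factors.

5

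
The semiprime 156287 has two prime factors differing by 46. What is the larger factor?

419

Since p = q + 46, we have 156287 = q(q + 46), so q² + 46q − 156287 = 0.
Discriminant: 46² + 4·156287 = 2116 + 625148 = 627264; √627264 = 792.
q = (−46 + 792)/2 = 373, and p = q + 46 = 419.
Check: 373 · 419 = 156287.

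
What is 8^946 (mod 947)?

1

8^1 ≡ 8 (mod 947)
8^2 ≡ 8^2 = 64 ≡ 64 (mod 947)
8^4 ≡ 64^2 = 4096 ≡ 308 (mod 947)
8^8 ≡ 308^2 = 94864 ≡ 164 (mod 947)
8^16 ≡ 164^2 = 26896 ≡ 380 (mod 947)
8^32 ≡ 380^2 = 144400 ≡ 456 (mod 947)
8^64 ≡ 456^2 = 207936 ≡ 543 (mod 947)
8^128 ≡ 543^2 = 294849 ≡ 332 (mod 947)
8^256 ≡ 332^2 = 110224 ≡ 372 (mod 947)
8^512 ≡ 372^2 = 138384 ≡ 122 (mod 947)
946 = 512 + 256 + 128 + 32 + 16 + 2 in binary powers of 2.
So 8^946 ≡ 122 · 372 · 332 · 456 · 380 · 64 ≡ 1 (mod 947).
Since the result is 1, base 8 gives no evidence that 947 is composite.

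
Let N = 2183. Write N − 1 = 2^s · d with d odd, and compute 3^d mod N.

2063

2183 − 1 = 2182 = 2^1 · 1091, so d = 1091.
3^1 ≡ 3 (mod 2183)
3^2 ≡ 3^2 = 9 ≡ 9 (mod 2183)
3^4 ≡ 9^2 = 81 ≡ 81 (mod 2183)
3^8 ≡ 81^2 = 6561 ≡ 12 (mod 2183)
3^16 ≡ 12^2 = 144 ≡ 144 (mod 2183)
3^32 ≡ 144^2 = 20736 ≡ 1089 (mod 2183)
3^64 ≡ 1089^2 = 1185921 ≡ 552 (mod 2183)
3^128 ≡ 552^2 = 304704 ≡ 1267 (mod 2183)
3^256 ≡ 1267^2 = 1605289 ≡ 784 (mod 2183)
3^512 ≡ 784^2 = 614656 ≡ 1233 (mod 2183)
3^1024 ≡ 1233^2 = 1520289 ≡ 921 (mod 2183)
1091 = 1024 + 64 + 2 + 1 in binary powers of 2.
So 3^1091 ≡ 921 · 552 · 9 · 3 ≡ 2063 (mod 2183).
Squaring chain: 2063; never reaches −1, so base 3 is a Miller–Rabin witness that 2183 is composite.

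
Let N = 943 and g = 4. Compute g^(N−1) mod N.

836

4^1 ≡ 4 (mod 943)
4^2 ≡ 4^2 = 16 ≡ 16 (mod 943)
4^4 ≡ 16^2 = 256 ≡ 256 (mod 943)
4^8 ≡ 256^2 = 65536 ≡ 469 (mod 943)
4^16 ≡ 469^2 = 219961 ≡ 242 (mod 943)
4^32 ≡ 242^2 = 58564 ≡ 98 (mod 943)
4^64 ≡ 98^2 = 9604 ≡ 174 (mod 943)
4^128 ≡ 174^2 = 30276 ≡ 100 (mod 943)
4^256 ≡ 100^2 = 10000 ≡ 570 (mod 943)
4^512 ≡ 570^2 = 324900 ≡ 508 (mod 943)
942 = 512 + 256 + 128 + 32 + 8 + 4 + 2 in binary powers of 2.
So 4^942 ≡ 508 · 570 · 100 · 98 · 469 · 256 · 16 ≡ 836 (mod 943).
Since 836 ≠ 1, base 4 is a Fermat witness: 943 is composite.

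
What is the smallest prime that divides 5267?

5267 is odd.
Digit sum 20, not divisible by 3.
Ends in 7: not divisible by 5.
7: 5267 = 7·752 + 3
11: 5267 = 11·478 + 9
13: 5267 = 13·405 + 2
17: 5267 = 17·309 + 14
19: 5267 = 19·277 + 4
23: 5267 = 23·229

23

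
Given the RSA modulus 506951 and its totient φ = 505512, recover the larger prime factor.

827

φ(n) = (p−1)(q−1) = n − (p+q) + 1, so p + q = 506951 − 505512 + 1 = 1440.
p and q are the roots of t² − 1440t + 506951 = 0.
Discriminant: 1440² − 4·506951 = 2073600 − 2027804 = 45796; √45796 = 214.
q = (1440 − 214)/2 = 613, p = (1440 + 214)/2 = 827.
Check: 613 · 827 = 506951.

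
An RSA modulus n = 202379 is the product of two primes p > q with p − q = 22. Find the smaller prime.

Since p = q + 22, we have 202379 = q(q + 22), so q² + 22q − 202379 = 0.
Discriminant: 22² + 4·202379 = 484 + 809516 = 810000; √810000 = 900.
q = (−22 + 900)/2 = 439, and p = q + 22 = 461.
Check: 439 · 461 = 202379.

439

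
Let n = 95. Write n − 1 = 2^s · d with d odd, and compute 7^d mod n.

95 − 1 = 94 = 2^1 · 47, so d = 47.
7^1 ≡ 7 (mod 95)
7^2 ≡ 7^2 = 49 ≡ 49 (mod 95)
7^4 ≡ 49^2 = 2401 ≡ 26 (mod 95)
7^8 ≡ 26^2 = 676 ≡ 11 (mod 95)
7^16 ≡ 11^2 = 121 ≡ 26 (mod 95)
7^32 ≡ 26^2 = 676 ≡ 11 (mod 95)
47 = 32 + 8 + 4 + 2 + 1 in binary powers of 2.
So 7^47 ≡ 11 · 11 · 26 · 49 · 7 ≡ 68 (mod 95).
Squaring chain: 68; never reaches −1, so base 7 is a Miller–Rabin witness that 95 is composite.

68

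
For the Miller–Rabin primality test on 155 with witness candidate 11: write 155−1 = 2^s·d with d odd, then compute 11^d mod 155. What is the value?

155 − 1 = 154 = 2^1 · 77, so d = 77.
11^1 ≡ 11 (mod 155)
11^2 ≡ 11^2 = 121 ≡ 121 (mod 155)
11^4 ≡ 121^2 = 14641 ≡ 71 (mod 155)
11^8 ≡ 71^2 = 5041 ≡ 81 (mod 155)
11^16 ≡ 81^2 = 6561 ≡ 51 (mod 155)
11^32 ≡ 51^2 = 2601 ≡ 121 (mod 155)
11^64 ≡ 121^2 = 14641 ≡ 71 (mod 155)
77 = 64 + 8 + 4 + 1 in binary powers of 2.
So 11^77 ≡ 71 · 81 · 71 · 11 ≡ 96 (mod 155).
Squaring chain: 96; never reaches −1, so base 11 is a Miller–Rabin witness that 155 is composite.

96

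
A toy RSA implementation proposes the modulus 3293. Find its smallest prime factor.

37

3293 is odd.
Digit sum 17, not divisible by 3.
Ends in 3: not divisible by 5.
7: 3293 = 7·470 + 3
11: 3293 = 11·299 + 4
13: 3293 = 13·253 + 4
17: 3293 = 17·193 + 12
19: 3293 = 19·173 + 6
23: 3293 = 23·143 + 4
29: 3293 = 29·113 + 16
31: 3293 = 31·106 + 7
37: 3293 = 37·89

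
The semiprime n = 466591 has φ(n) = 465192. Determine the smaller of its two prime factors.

φ(n) = (p−1)(q−1) = n − (p+q) + 1, so p + q = 466591 − 465192 + 1 = 1400.
p and q are the roots of t² − 1400t + 466591 = 0.
Discriminant: 1400² − 4·466591 = 1960000 − 1866364 = 93636; √93636 = 306.
q = (1400 − 306)/2 = 547, p = (1400 + 306)/2 = 853.
Check: 547 · 853 = 466591.

547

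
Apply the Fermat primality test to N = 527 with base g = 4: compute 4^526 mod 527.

407

4^1 ≡ 4 (mod 527)
4^2 ≡ 4^2 = 16 ≡ 16 (mod 527)
4^4 ≡ 16^2 = 256 ≡ 256 (mod 527)
4^8 ≡ 256^2 = 65536 ≡ 188 (mod 527)
4^16 ≡ 188^2 = 35344 ≡ 35 (mod 527)
4^32 ≡ 35^2 = 1225 ≡ 171 (mod 527)
4^64 ≡ 171^2 = 29241 ≡ 256 (mod 527)
4^128 ≡ 256^2 = 65536 ≡ 188 (mod 527)
4^256 ≡ 188^2 = 35344 ≡ 35 (mod 527)
4^512 ≡ 35^2 = 1225 ≡ 171 (mod 527)
526 = 512 + 8 + 4 + 2 in binary powers of 2.
So 4^526 ≡ 171 · 188 · 256 · 16 ≡ 407 (mod 527).
Since 407 ≠ 1, base 4 is a Fermat witness: 527 is composite.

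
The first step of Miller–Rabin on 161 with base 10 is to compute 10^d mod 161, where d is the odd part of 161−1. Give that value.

161 − 1 = 160 = 2^5 · 5, so d = 5.
10^1 ≡ 10 (mod 161)
10^2 ≡ 10^2 = 100 ≡ 100 (mod 161)
10^4 ≡ 100^2 = 10000 ≡ 18 (mod 161)
5 = 4 + 1 in binary powers of 2.
So 10^5 ≡ 18 · 10 ≡ 19 (mod 161).
Squaring chain: 19 → 39 → 72 → 32 → 58; never reaches −1, so base 10 is a Miller–Rabin witness that 161 is composite.

19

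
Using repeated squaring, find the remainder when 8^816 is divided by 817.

742

8^1 ≡ 8 (mod 817)
8^2 ≡ 8^2 = 64 ≡ 64 (mod 817)
8^4 ≡ 64^2 = 4096 ≡ 11 (mod 817)
8^8 ≡ 11^2 = 121 ≡ 121 (mod 817)
8^16 ≡ 121^2 = 14641 ≡ 752 (mod 817)
8^32 ≡ 752^2 = 565504 ≡ 140 (mod 817)
8^64 ≡ 140^2 = 19600 ≡ 809 (mod 817)
8^128 ≡ 809^2 = 654481 ≡ 64 (mod 817)
8^256 ≡ 64^2 = 4096 ≡ 11 (mod 817)
8^512 ≡ 11^2 = 121 ≡ 121 (mod 817)
816 = 512 + 256 + 32 + 16 in binary powers of 2.
So 8^816 ≡ 121 · 11 · 140 · 752 ≡ 742 (mod 817).
Since 742 ≠ 1, base 8 is a Fermat witness: 817 is composite.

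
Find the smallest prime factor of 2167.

11

2167 is odd.
Digit sum 16, not divisible by 3.
Ends in 7: not divisible by 5.
7: 2167 = 7·309 + 4
11: 2167 = 11·197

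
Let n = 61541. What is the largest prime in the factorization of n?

79

61541 = 19 · 3239
3239 = 41 · 79
79 is prime.
So 61541 = 19 · 41 · 79; the largest prime factor is 79.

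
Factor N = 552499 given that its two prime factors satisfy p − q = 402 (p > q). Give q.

569

Since p = q + 402, we have 552499 = q(q + 402), so q² + 402q − 552499 = 0.
Discriminant: 402² + 4·552499 = 161604 + 2209996 = 2371600; √2371600 = 1540.
q = (−402 + 1540)/2 = 569, and p = q + 402 = 971.
Check: 569 · 971 = 552499.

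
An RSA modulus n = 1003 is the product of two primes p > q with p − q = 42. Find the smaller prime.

Since p = q + 42, we have 1003 = q(q + 42), so q² + 42q − 1003 = 0.
Discriminant: 42² + 4·1003 = 1764 + 4012 = 5776; √5776 = 76.
q = (−42 + 76)/2 = 17, and p = q + 42 = 59.
Check: 17 · 59 = 1003.

17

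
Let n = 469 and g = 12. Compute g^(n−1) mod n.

12^1 ≡ 12 (mod 469)
12^2 ≡ 12^2 = 144 ≡ 144 (mod 469)
12^4 ≡ 144^2 = 20736 ≡ 100 (mod 469)
12^8 ≡ 100^2 = 10000 ≡ 151 (mod 469)
12^16 ≡ 151^2 = 22801 ≡ 289 (mod 469)
12^32 ≡ 289^2 = 83521 ≡ 39 (mod 469)
12^64 ≡ 39^2 = 1521 ≡ 114 (mod 469)
12^128 ≡ 114^2 = 12996 ≡ 333 (mod 469)
12^256 ≡ 333^2 = 110889 ≡ 205 (mod 469)
468 = 256 + 128 + 64 + 16 + 4 in binary powers of 2.
So 12^468 ≡ 205 · 333 · 114 · 289 · 100 ≡ 330 (mod 469).
Since 330 ≠ 1, base 12 is a Fermat witness: 469 is composite.

330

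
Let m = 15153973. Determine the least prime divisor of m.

15153973 is odd.
Digit sum 34, not divisible by 3.
Ends in 3: not divisible by 5.
7: 15153973 = 7·2164853 + 2
11: 15153973 = 11·1377633 + 10
13: 15153973 = 13·1165690 + 3
17: 15153973 = 17·891410 + 3
19: 15153973 = 19·797577 + 10
23: 15153973 = 23·658868 + 9
29: 15153973 = 29·522550 + 23
31: 15153973 = 31·488837 + 26
37: 15153973 = 37·409566 + 31
41: 15153973 = 41·369609 + 4
43: 15153973 = 43·352417 + 42
47: 15153973 = 47·322424 + 45
53: 15153973 = 53·285924 + 1
59: 15153973 = 59·256847

59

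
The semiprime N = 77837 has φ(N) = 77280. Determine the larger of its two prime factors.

281

φ(n) = (p−1)(q−1) = n − (p+q) + 1, so p + q = 77837 − 77280 + 1 = 558.
p and q are the roots of t² − 558t + 77837 = 0.
Discriminant: 558² − 4·77837 = 311364 − 311348 = 16; √16 = 4.
q = (558 − 4)/2 = 277, p = (558 + 4)/2 = 281.
Check: 277 · 281 = 77837.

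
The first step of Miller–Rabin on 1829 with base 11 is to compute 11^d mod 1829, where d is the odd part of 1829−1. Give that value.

1829 − 1 = 1828 = 2^2 · 457, so d = 457.
11^1 ≡ 11 (mod 1829)
11^2 ≡ 11^2 = 121 ≡ 121 (mod 1829)
11^4 ≡ 121^2 = 14641 ≡ 9 (mod 1829)
11^8 ≡ 9^2 = 81 ≡ 81 (mod 1829)
11^16 ≡ 81^2 = 6561 ≡ 1074 (mod 1829)
11^32 ≡ 1074^2 = 1153476 ≡ 1206 (mod 1829)
11^64 ≡ 1206^2 = 1454436 ≡ 381 (mod 1829)
11^128 ≡ 381^2 = 145161 ≡ 670 (mod 1829)
11^256 ≡ 670^2 = 448900 ≡ 795 (mod 1829)
457 = 256 + 128 + 64 + 8 + 1 in binary powers of 2.
So 11^457 ≡ 795 · 670 · 381 · 81 · 11 ≡ 974 (mod 1829).
Squaring chain: 974 → 1254; never reaches −1, so base 11 is a Miller–Rabin witness that 1829 is composite.

974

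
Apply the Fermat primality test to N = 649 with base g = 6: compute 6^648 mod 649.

6^1 ≡ 6 (mod 649)
6^2 ≡ 6^2 = 36 ≡ 36 (mod 649)
6^4 ≡ 36^2 = 1296 ≡ 647 (mod 649)
6^8 ≡ 647^2 = 418609 ≡ 4 (mod 649)
6^16 ≡ 4^2 = 16 ≡ 16 (mod 649)
6^32 ≡ 16^2 = 256 ≡ 256 (mod 649)
6^64 ≡ 256^2 = 65536 ≡ 636 (mod 649)
6^128 ≡ 636^2 = 404496 ≡ 169 (mod 649)
6^256 ≡ 169^2 = 28561 ≡ 5 (mod 649)
6^512 ≡ 5^2 = 25 ≡ 25 (mod 649)
648 = 512 + 128 + 8 in binary powers of 2.
So 6^648 ≡ 25 · 169 · 4 ≡ 26 (mod 649).
Since 26 ≠ 1, base 6 is a Fermat witness: 649 is composite.

26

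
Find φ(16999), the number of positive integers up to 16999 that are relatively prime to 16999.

Factor: 16999 = 89 · 191.
φ(16999) = (89−1) · (191−1) = 88 · 190 = 16720.

16720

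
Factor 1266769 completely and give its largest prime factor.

73

1266769 = 7 · 180967
180967 = 37 · 4891
4891 = 67 · 73
73 is prime.
So 1266769 = 7 · 37 · 67 · 73; the largest prime factor is 73.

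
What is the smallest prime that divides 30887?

67

30887 is odd.
Digit sum 26, not divisible by 3.
Ends in 7: not divisible by 5.
7: 30887 = 7·4412 + 3
11: 30887 = 11·2807 + 10
13: 30887 = 13·2375 + 12
17: 30887 = 17·1816 + 15
19: 30887 = 19·1625 + 12
23: 30887 = 23·1342 + 21
29: 30887 = 29·1065 + 2
31: 30887 = 31·996 + 11
37: 30887 = 37·834 + 29
41: 30887 = 41·753 + 14
43: 30887 = 43·718 + 13
47: 30887 = 47·657 + 8
53: 30887 = 53·582 + 41
59: 30887 = 59·523 + 30
61: 30887 = 61·506 + 21
67: 30887 = 67·461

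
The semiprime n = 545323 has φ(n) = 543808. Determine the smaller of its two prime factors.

587

φ(n) = (p−1)(q−1) = n − (p+q) + 1, so p + q = 545323 − 543808 + 1 = 1516.
p and q are the roots of t² − 1516t + 545323 = 0.
Discriminant: 1516² − 4·545323 = 2298256 − 2181292 = 116964; √116964 = 342.
q = (1516 − 342)/2 = 587, p = (1516 + 342)/2 = 929.
Check: 587 · 929 = 545323.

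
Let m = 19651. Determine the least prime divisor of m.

43

19651 is odd.
Digit sum 22, not divisible by 3.
Ends in 1: not divisible by 5.
7: 19651 = 7·2807 + 2
11: 19651 = 11·1786 + 5
13: 19651 = 13·1511 + 8
17: 19651 = 17·1155 + 16
19: 19651 = 19·1034 + 5
23: 19651 = 23·854 + 9
29: 19651 = 29·677 + 18
31: 19651 = 31·633 + 28
37: 19651 = 37·531 + 4
41: 19651 = 41·479 + 12
43: 19651 = 43·457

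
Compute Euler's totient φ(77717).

71280

Factor: 77717 = 23 · 31 · 109.
φ(77717) = (23−1) · (31−1) · (109−1) = 22 · 30 · 108 = 71280.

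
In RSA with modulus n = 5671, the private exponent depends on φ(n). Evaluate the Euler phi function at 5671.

5512

Factor: 5671 = 53 · 107.
φ(5671) = (53−1) · (107−1) = 52 · 106 = 5512.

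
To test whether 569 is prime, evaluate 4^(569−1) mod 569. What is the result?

1

4^1 ≡ 4 (mod 569)
4^2 ≡ 4^2 = 16 ≡ 16 (mod 569)
4^4 ≡ 16^2 = 256 ≡ 256 (mod 569)
4^8 ≡ 256^2 = 65536 ≡ 101 (mod 569)
4^16 ≡ 101^2 = 10201 ≡ 528 (mod 569)
4^32 ≡ 528^2 = 278784 ≡ 543 (mod 569)
4^64 ≡ 543^2 = 294849 ≡ 107 (mod 569)
4^128 ≡ 107^2 = 11449 ≡ 69 (mod 569)
4^256 ≡ 69^2 = 4761 ≡ 209 (mod 569)
4^512 ≡ 209^2 = 43681 ≡ 437 (mod 569)
568 = 512 + 32 + 16 + 8 in binary powers of 2.
So 4^568 ≡ 437 · 543 · 528 · 101 ≡ 1 (mod 569).
Since the result is 1, base 4 gives no evidence that 569 is composite.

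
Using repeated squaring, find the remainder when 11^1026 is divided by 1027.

38

11^1 ≡ 11 (mod 1027)
11^2 ≡ 11^2 = 121 ≡ 121 (mod 1027)
11^4 ≡ 121^2 = 14641 ≡ 263 (mod 1027)
11^8 ≡ 263^2 = 69169 ≡ 360 (mod 1027)
11^16 ≡ 360^2 = 129600 ≡ 198 (mod 1027)
11^32 ≡ 198^2 = 39204 ≡ 178 (mod 1027)
11^64 ≡ 178^2 = 31684 ≡ 874 (mod 1027)
11^128 ≡ 874^2 = 763876 ≡ 815 (mod 1027)
11^256 ≡ 815^2 = 664225 ≡ 783 (mod 1027)
11^512 ≡ 783^2 = 613089 ≡ 997 (mod 1027)
11^1024 ≡ 997^2 = 994009 ≡ 900 (mod 1027)
1026 = 1024 + 2 in binary powers of 2.
So 11^1026 ≡ 900 · 121 ≡ 38 (mod 1027).
Since 38 ≠ 1, base 11 is a Fermat witness: 1027 is composite.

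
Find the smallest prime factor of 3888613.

67

3888613 is odd.
Digit sum 37, not divisible by 3.
Ends in 3: not divisible by 5.
7: 3888613 = 7·555516 + 1
11: 3888613 = 11·353510 + 3
13: 3888613 = 13·299124 + 1
17: 3888613 = 17·228741 + 16
19: 3888613 = 19·204663 + 16
23: 3888613 = 23·169070 + 3
29: 3888613 = 29·134090 + 3
31: 3888613 = 31·125439 + 4
37: 3888613 = 37·105097 + 24
41: 3888613 = 41·94844 + 9
43: 3888613 = 43·90432 + 37
47: 3888613 = 47·82736 + 21
53: 3888613 = 53·73370 + 3
59: 3888613 = 59·65908 + 41
61: 3888613 = 61·63747 + 46
67: 3888613 = 67·58039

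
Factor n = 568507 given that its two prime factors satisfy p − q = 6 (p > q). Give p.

Since p = q + 6, we have 568507 = q(q + 6), so q² + 6q − 568507 = 0.
Discriminant: 6² + 4·568507 = 36 + 2274028 = 2274064; √2274064 = 1508.
q = (−6 + 1508)/2 = 751, and p = q + 6 = 757.
Check: 751 · 757 = 568507.

757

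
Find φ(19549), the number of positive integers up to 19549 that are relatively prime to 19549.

19264

Factor: 19549 = 113 · 173.
φ(19549) = (113−1) · (173−1) = 112 · 172 = 19264.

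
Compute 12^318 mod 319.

144

12^1 ≡ 12 (mod 319)
12^2 ≡ 12^2 = 144 ≡ 144 (mod 319)
12^4 ≡ 144^2 = 20736 ≡ 1 (mod 319)
12^8 ≡ 1^2 = 1 ≡ 1 (mod 319)
12^16 ≡ 1^2 = 1 ≡ 1 (mod 319)
12^32 ≡ 1^2 = 1 ≡ 1 (mod 319)
12^64 ≡ 1^2 = 1 ≡ 1 (mod 319)
12^128 ≡ 1^2 = 1 ≡ 1 (mod 319)
12^256 ≡ 1^2 = 1 ≡ 1 (mod 319)
318 = 256 + 32 + 16 + 8 + 4 + 2 in binary powers of 2.
So 12^318 ≡ 1 · 1 · 1 · 1 · 1 · 144 ≡ 144 (mod 319).
Since 144 ≠ 1, base 12 is a Fermat witness: 319 is composite.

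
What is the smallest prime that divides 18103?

18103 is odd.
Digit sum 13, not divisible by 3.
Ends in 3: not divisible by 5.
7: 18103 = 7·2586 + 1
11: 18103 = 11·1645 + 8
13: 18103 = 13·1392 + 7
17: 18103 = 17·1064 + 15
19: 18103 = 19·952 + 15
23: 18103 = 23·787 + 2
29: 18103 = 29·624 + 7
31: 18103 = 31·583 + 30
37: 18103 = 37·489 + 10
41: 18103 = 41·441 + 22
43: 18103 = 43·421

43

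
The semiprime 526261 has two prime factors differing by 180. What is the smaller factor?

641

Since p = q + 180, we have 526261 = q(q + 180), so q² + 180q − 526261 = 0.
Discriminant: 180² + 4·526261 = 32400 + 2105044 = 2137444; √2137444 = 1462.
q = (−180 + 1462)/2 = 641, and p = q + 180 = 821.
Check: 641 · 821 = 526261.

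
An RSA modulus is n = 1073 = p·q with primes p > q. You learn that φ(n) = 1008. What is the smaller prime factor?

φ(n) = (p−1)(q−1) = n − (p+q) + 1, so p + q = 1073 − 1008 + 1 = 66.
p and q are the roots of t² − 66t + 1073 = 0.
Discriminant: 66² − 4·1073 = 4356 − 4292 = 64; √64 = 8.
q = (66 − 8)/2 = 29, p = (66 + 8)/2 = 37.
Check: 29 · 37 = 1073.

29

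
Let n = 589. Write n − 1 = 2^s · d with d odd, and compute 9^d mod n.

64

589 − 1 = 588 = 2^2 · 147, so d = 147.
9^1 ≡ 9 (mod 589)
9^2 ≡ 9^2 = 81 ≡ 81 (mod 589)
9^4 ≡ 81^2 = 6561 ≡ 82 (mod 589)
9^8 ≡ 82^2 = 6724 ≡ 245 (mod 589)
9^16 ≡ 245^2 = 60025 ≡ 536 (mod 589)
9^32 ≡ 536^2 = 287296 ≡ 453 (mod 589)
9^64 ≡ 453^2 = 205209 ≡ 237 (mod 589)
9^128 ≡ 237^2 = 56169 ≡ 214 (mod 589)
147 = 128 + 16 + 2 + 1 in binary powers of 2.
So 9^147 ≡ 214 · 536 · 81 · 9 ≡ 64 (mod 589).
Squaring chain: 64 → 562; never reaches −1, so base 9 is a Miller–Rabin witness that 589 is composite.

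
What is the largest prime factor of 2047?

2047 = 23 · 89
89 is prime.
So 2047 = 23 · 89; the largest prime factor is 89.

89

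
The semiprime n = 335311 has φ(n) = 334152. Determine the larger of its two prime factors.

613

φ(n) = (p−1)(q−1) = n − (p+q) + 1, so p + q = 335311 − 334152 + 1 = 1160.
p and q are the roots of t² − 1160t + 335311 = 0.
Discriminant: 1160² − 4·335311 = 1345600 − 1341244 = 4356; √4356 = 66.
q = (1160 − 66)/2 = 547, p = (1160 + 66)/2 = 613.
Check: 547 · 613 = 335311.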